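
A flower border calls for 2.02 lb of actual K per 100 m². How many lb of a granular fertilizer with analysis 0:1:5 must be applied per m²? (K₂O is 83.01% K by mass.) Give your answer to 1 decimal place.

As K₂O: 2.02 / 0.8301 = 2.43344 lb per 100 m².
Product per 100 m² = 2.43344 / 5% = 48.6688 lb.
Convert to per m²: 48.6688 × 0.01 = 0.486688 lb.

0.5 lb of product per sq m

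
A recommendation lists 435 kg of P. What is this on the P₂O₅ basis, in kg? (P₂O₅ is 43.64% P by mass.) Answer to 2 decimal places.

996.79 kg P₂O₅

P₂O₅ = 435 / 0.4364 = 996.792 kg.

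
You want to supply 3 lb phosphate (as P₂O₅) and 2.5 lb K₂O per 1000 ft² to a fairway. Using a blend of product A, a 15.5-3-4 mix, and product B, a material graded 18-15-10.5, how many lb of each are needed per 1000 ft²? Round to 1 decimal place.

21.1 lb product A, 15.8 lb product B

With a, b = lb per 1000 ft² of product A and product B:
P₂O₅: 0.03·a + 0.15·b = 3
K₂O: 0.04·a + 0.105·b = 2.5
Eliminate b: (row1) − 0.15/0.105·(row2) → -0.0271429·a = -0.571429, so a = 21.0526.
Then b = (2.5 − 0.04·21.0526) / 0.105 = 15.7895.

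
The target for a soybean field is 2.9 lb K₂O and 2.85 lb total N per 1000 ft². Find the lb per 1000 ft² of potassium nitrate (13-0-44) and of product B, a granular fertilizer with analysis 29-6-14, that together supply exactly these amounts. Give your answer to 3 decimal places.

Per-1000 ft² balance (a = potassium nitrate, b = product B):
K₂O: 0.44·a + 0.14·b = 2.9
N: 0.13·a + 0.29·b = 2.85
From row1: a = (2.9 − 0.14·b) / 0.44.
Into row2: 0.13·(2.9 − 0.14·b)/0.44 + 0.29·b = 2.85 → b = 8.01645, a = 4.04022.

4.040 lb potassium nitrate, 8.016 lb product B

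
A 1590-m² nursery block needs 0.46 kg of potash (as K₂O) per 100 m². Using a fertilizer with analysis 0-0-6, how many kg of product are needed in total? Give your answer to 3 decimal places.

Product per 100 m² = 0.46 / 6% = 7.66667 kg.
Total product = 7.66667 × 1590 / 100 = 121.9 kg.

121.900 kg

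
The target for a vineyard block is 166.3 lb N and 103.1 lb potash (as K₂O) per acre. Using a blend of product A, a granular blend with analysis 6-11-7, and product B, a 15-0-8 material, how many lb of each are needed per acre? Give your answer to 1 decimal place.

379.1 lb product A, 957.0 lb product B

With a, b = lb per acre of product A and product B:
N: 0.06·a + 0.15·b = 166.3
K₂O: 0.07·a + 0.08·b = 103.1
Eliminate b: (row1) − 0.15/0.08·(row2) → -0.07125·a = -27.0125, so a = 379.123.
Then b = (103.1 − 0.07·379.123) / 0.08 = 957.018.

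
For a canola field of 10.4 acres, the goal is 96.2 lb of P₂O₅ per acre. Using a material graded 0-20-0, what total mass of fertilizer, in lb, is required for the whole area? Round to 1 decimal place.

Product per acre = 96.2 / 20% = 481 lb.
Total product = 481 × 10.4 = 5002.4 lb.

5002.4 lb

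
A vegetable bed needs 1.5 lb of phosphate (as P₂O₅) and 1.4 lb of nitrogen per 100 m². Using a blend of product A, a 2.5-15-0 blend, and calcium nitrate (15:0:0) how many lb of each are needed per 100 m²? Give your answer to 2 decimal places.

With a, b = lb per 100 m² of product A and calcium nitrate:
P₂O₅: 0.15·a + 0·b = 1.5
N: 0.025·a + 0.15·b = 1.4
Solving simultaneously: a = 10, b = 7.66667.

10.00 lb product A, 7.67 lb calcium nitrate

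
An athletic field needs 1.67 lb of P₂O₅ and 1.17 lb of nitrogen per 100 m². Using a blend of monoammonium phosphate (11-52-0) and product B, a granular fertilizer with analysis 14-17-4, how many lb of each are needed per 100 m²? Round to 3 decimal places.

With a, b = lb per 100 m² of monoammonium phosphate and product B:
P₂O₅: 0.52·a + 0.17·b = 1.67
N: 0.11·a + 0.14·b = 1.17
Solving simultaneously: a = 0.645102, b = 7.85028.

0.645 lb monoammonium phosphate, 7.850 lb product B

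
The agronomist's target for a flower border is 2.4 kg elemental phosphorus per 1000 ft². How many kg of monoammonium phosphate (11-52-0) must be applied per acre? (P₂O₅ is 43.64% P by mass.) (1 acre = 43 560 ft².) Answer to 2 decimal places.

As P₂O₅: 2.4 / 0.4364 = 5.49954 kg per 1000 ft².
Product per 1000 ft² = 5.49954 / 52% = 10.576 kg.
Convert to per acre: 10.576 × 43.56 = 460.692 kg.

460.69 kg of product per acre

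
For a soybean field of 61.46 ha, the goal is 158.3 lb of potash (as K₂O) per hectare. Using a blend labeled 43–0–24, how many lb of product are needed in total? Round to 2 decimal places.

Product per hectare = 158.3 / 24% = 659.583 lb.
Total product = 659.583 × 61.46 = 40537.992 lb.

40537.99 lb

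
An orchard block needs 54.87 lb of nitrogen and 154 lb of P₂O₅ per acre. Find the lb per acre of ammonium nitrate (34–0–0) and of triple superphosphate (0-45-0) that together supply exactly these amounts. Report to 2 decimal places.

161.38 lb ammonium nitrate, 342.22 lb triple superphosphate

With a, b = lb per acre of ammonium nitrate and triple superphosphate:
N: 0.34·a + 0·b = 54.87
P₂O₅: 0·a + 0.45·b = 154
Solving simultaneously: a = 161.382, b = 342.222.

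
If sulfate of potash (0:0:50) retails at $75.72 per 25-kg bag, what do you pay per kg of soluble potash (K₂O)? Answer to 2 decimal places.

$6.06 per kg K₂O

K₂O in bag = 25 × 50% = 12.5 kg.
Cost per kg K₂O = $75.72 / 12.5 = $6.0576.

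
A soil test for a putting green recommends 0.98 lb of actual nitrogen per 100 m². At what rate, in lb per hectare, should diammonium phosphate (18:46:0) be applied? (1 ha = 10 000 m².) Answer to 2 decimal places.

Product per 100 m² = 0.98 / 18% = 5.44444 lb.
Convert to per hectare: 5.44444 × 100 = 544.444 lb.

544.44 lb of product per hectare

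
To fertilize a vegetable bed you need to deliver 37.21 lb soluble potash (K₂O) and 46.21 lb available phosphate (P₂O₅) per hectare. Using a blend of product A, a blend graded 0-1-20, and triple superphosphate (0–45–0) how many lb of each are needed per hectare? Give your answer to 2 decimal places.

With a, b = lb per hectare of product A and triple superphosphate:
K₂O: 0.2·a + 0·b = 37.21
P₂O₅: 0.01·a + 0.45·b = 46.21
Eliminate a: (row1) − 0.2/0.01·(row2) → -9·b = -886.99, so b = 98.5544.
Back-substitute: a = (37.21 − 0·98.5544) / 0.2 = 186.05.

186.05 lb product A, 98.55 lb triple superphosphate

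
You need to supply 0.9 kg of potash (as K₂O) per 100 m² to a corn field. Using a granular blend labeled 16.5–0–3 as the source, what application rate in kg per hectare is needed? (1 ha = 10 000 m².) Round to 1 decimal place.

Product per 100 m² = 0.9 / 3% = 30 kg.
Convert to per hectare: 30 × 100 = 3000 kg.

3000.0 kg of product per hectare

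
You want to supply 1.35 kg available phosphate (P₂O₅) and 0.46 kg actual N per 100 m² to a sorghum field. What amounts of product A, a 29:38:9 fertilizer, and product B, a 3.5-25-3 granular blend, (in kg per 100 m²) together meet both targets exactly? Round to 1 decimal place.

1.1 kg product A, 3.7 kg product B

Let a = kg of product A, b = kg of product B (per 100 m²).
P₂O₅: 0.38·a + 0.25·b = 1.35
N: 0.29·a + 0.035·b = 0.46
Eliminate a: (row1) − 0.38/0.29·(row2) → 0.204138·b = 0.747241, so b = 3.66047.
Back-substitute: a = (1.35 − 0.25·3.66047) / 0.38 = 1.14443.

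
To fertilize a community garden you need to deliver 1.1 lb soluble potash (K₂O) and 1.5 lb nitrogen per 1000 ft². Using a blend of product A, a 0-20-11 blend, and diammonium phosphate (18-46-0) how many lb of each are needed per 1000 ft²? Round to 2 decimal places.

10.00 lb product A, 8.33 lb diammonium phosphate

Per-1000 ft² balance (a = product A, b = diammonium phosphate):
K₂O: 0.11·a + 0·b = 1.1
N: 0·a + 0.18·b = 1.5
Solving simultaneously: a = 10, b = 8.33333.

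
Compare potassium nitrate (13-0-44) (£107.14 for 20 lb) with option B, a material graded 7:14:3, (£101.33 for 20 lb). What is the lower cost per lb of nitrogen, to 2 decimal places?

£41.21 per lb N (potassium nitrate)

potassium nitrate: N per bag = 20 × 13% = 2.6 lb; cost = 107.14 / 2.6 = £41.2077/lb N.
option B: N per bag = 20 × 7% = 1.4 lb; cost = 101.33 / 1.4 = £72.3786/lb N.
potassium nitrate is cheaper.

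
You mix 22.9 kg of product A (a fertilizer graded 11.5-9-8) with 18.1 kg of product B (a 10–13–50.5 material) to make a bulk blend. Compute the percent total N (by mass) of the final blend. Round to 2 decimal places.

10.84% N

Total mass = 22.9 + 18.1 = 41 kg.
N mass = 11.5%×22.9 + 10%×18.1 = 4.4435 kg.
% N = 4.4435 / 41 = 10.8378%.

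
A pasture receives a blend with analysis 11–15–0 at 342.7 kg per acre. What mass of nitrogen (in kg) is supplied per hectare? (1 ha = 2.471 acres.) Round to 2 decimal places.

nitrogen per acre = 342.7 × 11% = 37.697 kg.
Convert to per hectare: 37.697 × 2.471 = 93.1493 kg.

93.15 kg N per hectare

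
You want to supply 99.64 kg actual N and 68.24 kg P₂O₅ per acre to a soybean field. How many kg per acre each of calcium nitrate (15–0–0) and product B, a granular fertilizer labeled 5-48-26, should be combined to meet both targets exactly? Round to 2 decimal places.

616.88 kg calcium nitrate, 142.17 kg product B

Per-acre balance (a = calcium nitrate, b = product B):
N: 0.15·a + 0.05·b = 99.64
P₂O₅: 0·a + 0.48·b = 68.24
Solving simultaneously: a = 616.878, b = 142.167.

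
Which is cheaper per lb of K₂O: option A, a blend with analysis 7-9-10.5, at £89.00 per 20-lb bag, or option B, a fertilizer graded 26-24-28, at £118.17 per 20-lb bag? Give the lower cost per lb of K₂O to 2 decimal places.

option A: K₂O per bag = 20 × 10.5% = 2.1 lb; cost = 89.00 / 2.1 = £42.3810/lb K₂O.
option B: K₂O per bag = 20 × 28% = 5.6 lb; cost = 118.17 / 5.6 = £21.1018/lb K₂O.
option B is cheaper.

£21.10 per lb K₂O (option B)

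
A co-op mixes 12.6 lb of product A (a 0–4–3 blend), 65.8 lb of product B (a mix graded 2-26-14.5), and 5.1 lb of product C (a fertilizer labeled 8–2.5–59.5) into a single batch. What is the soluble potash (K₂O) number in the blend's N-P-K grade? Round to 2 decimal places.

Total mass = 12.6 + 65.8 + 5.1 = 83.5 lb.
K₂O mass = 3%×12.6 + 14.5%×65.8 + 59.5%×5.1 = 12.9535 lb.
% K₂O = 12.9535 / 83.5 = 15.5132%.

15.51% K₂O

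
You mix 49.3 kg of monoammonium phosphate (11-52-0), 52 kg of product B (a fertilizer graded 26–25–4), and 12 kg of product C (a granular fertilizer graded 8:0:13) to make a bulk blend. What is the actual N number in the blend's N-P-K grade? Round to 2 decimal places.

Total mass = 49.3 + 52 + 12 = 113.3 kg.
N mass = 11%×49.3 + 26%×52 + 8%×12 = 19.903 kg.
% N = 19.903 / 113.3 = 17.5666%.

17.57% N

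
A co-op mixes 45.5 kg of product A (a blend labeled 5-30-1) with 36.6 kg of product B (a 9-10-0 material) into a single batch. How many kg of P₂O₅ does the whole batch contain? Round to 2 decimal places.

P₂O₅ mass = 30%×45.5 + 10%×36.6 = 17.31 kg.

17.31 kg P₂O₅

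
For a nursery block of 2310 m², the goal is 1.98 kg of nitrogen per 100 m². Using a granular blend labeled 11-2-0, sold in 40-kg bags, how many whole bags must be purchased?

Product per 100 m² = 1.98 / 11% = 18 kg.
Total product = 18 × 2310 / 100 = 415.8 kg.
Bags = ⌈415.8 / 40⌉ = 11.

11 bags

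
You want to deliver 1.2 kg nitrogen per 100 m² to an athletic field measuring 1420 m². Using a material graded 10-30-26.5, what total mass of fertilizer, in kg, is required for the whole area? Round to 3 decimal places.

170.400 kg

Product per 100 m² = 1.2 / 10% = 12 kg.
Total product = 12 × 1420 / 100 = 170.4 kg.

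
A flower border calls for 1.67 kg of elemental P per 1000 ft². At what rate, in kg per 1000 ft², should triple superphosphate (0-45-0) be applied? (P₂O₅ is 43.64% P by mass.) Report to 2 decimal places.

8.50 kg of product per thousand sq ft

As P₂O₅: 1.67 / 0.4364 = 3.82676 kg per 1000 ft².
Product per 1000 ft² = 3.82676 / 45% = 8.50392 kg.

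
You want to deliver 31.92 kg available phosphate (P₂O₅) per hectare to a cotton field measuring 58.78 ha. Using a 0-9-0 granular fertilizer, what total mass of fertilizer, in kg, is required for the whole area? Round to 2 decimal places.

Product per hectare = 31.92 / 9% = 354.667 kg.
Total product = 354.667 × 58.78 = 20847.307 kg.

20847.31 kg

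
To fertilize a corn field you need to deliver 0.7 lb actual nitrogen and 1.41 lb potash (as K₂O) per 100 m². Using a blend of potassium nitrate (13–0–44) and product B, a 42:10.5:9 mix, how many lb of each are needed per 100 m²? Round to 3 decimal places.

3.057 lb potassium nitrate, 0.720 lb product B

With a, b = lb per 100 m² of potassium nitrate and product B:
N: 0.13·a + 0.42·b = 0.7
K₂O: 0.44·a + 0.09·b = 1.41
Eliminate a: (row1) − 0.13/0.44·(row2) → 0.393409·b = 0.283409, so b = 0.720393.
Back-substitute: a = (0.7 − 0.42·0.720393) / 0.13 = 3.05719.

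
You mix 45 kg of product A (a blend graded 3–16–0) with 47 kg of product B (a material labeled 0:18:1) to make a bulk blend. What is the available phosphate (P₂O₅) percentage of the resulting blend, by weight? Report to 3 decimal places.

17.022% P₂O₅

Total mass = 45 + 47 = 92 kg.
P₂O₅ mass = 16%×45 + 18%×47 = 15.66 kg.
% P₂O₅ = 15.66 / 92 = 17.0217%.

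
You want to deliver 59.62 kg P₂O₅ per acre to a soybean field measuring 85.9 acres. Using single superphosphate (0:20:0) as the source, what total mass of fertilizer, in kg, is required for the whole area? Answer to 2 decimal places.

Product per acre = 59.62 / 20% = 298.1 kg.
Total product = 298.1 × 85.9 = 25606.79 kg.

25606.79 kg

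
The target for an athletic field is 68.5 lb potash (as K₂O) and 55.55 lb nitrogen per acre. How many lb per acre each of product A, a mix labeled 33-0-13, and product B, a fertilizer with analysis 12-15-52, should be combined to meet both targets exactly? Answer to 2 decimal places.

With a, b = lb per acre of product A and product B:
K₂O: 0.13·a + 0.52·b = 68.5
N: 0.33·a + 0.12·b = 55.55
Eliminate a: (row1) − 0.13/0.33·(row2) → 0.472727·b = 46.6167, so b = 98.6122.
Back-substitute: a = (68.5 − 0.52·98.6122) / 0.13 = 132.474.

132.47 lb product A, 98.61 lb product B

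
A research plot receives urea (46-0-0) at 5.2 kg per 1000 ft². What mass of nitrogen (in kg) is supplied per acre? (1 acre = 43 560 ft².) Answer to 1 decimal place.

nitrogen per 1000 ft² = 5.2 × 46% = 2.392 kg.
Convert to per acre: 2.392 × 43.56 = 104.196 kg.

104.2 kg N per acre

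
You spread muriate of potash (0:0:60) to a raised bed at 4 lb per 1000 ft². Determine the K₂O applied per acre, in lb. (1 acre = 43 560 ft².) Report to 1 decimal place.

K₂O per 1000 ft² = 4 × 60% = 2.4 lb.
Convert to per acre: 2.4 × 43.56 = 104.544 lb.

104.5 lb K₂O per acre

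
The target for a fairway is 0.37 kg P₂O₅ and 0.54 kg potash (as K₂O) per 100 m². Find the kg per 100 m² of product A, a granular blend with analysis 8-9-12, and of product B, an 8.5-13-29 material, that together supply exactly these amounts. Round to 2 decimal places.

3.53 kg product A, 0.40 kg product B

Per-100 m² balance (a = product A, b = product B):
P₂O₅: 0.09·a + 0.13·b = 0.37
K₂O: 0.12·a + 0.29·b = 0.54
Eliminate a: (row1) − 0.09/0.12·(row2) → -0.0875·b = -0.035, so b = 0.4.
Back-substitute: a = (0.37 − 0.13·0.4) / 0.09 = 3.53333.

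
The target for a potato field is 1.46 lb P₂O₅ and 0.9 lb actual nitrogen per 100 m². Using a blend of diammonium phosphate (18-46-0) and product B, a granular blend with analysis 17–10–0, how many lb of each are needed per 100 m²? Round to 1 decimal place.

With a, b = lb per 100 m² of diammonium phosphate and product B:
P₂O₅: 0.46·a + 0.1·b = 1.46
N: 0.18·a + 0.17·b = 0.9
Eliminate a: (row1) − 0.46/0.18·(row2) → -0.334444·b = -0.84, so b = 2.51163.
Back-substitute: a = (1.46 − 0.1·2.51163) / 0.46 = 2.62791.

2.6 lb diammonium phosphate, 2.5 lb product B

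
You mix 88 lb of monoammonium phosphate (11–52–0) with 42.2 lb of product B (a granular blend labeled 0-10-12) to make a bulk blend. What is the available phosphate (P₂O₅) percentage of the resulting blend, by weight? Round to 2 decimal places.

38.39% P₂O₅

Total mass = 88 + 42.2 = 130.2 lb.
P₂O₅ mass = 52%×88 + 10%×42.2 = 49.98 lb.
% P₂O₅ = 49.98 / 130.2 = 38.3871%.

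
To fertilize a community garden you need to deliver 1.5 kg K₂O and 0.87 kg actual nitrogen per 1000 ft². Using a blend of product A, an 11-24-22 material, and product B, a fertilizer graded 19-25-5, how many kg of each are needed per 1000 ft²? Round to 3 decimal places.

6.653 kg product A, 0.727 kg product B

Let a = kg of product A, b = kg of product B (per 1000 ft²).
K₂O: 0.22·a + 0.05·b = 1.5
N: 0.11·a + 0.19·b = 0.87
Eliminate a: (row1) − 0.22/0.11·(row2) → -0.33·b = -0.24, so b = 0.727273.
Back-substitute: a = (1.5 − 0.05·0.727273) / 0.22 = 6.65289.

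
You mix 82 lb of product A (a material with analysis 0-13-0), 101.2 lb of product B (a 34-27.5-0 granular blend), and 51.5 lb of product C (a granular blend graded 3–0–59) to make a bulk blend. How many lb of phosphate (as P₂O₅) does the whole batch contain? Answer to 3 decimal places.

38.490 lb P₂O₅

P₂O₅ mass = 13%×82 + 27.5%×101.2 + 0%×51.5 = 38.49 lb.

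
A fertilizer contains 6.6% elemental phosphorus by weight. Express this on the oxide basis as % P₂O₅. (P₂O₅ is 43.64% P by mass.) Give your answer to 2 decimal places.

%P₂O₅ = 6.6 / 0.4364 = 15.1237%.

15.12% P₂O₅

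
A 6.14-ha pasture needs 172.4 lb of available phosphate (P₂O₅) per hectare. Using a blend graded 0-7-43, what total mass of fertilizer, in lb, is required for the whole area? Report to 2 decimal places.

Product per hectare = 172.4 / 7% = 2462.86 lb.
Total product = 2462.86 × 6.14 = 15121.943 lb.

15121.94 lb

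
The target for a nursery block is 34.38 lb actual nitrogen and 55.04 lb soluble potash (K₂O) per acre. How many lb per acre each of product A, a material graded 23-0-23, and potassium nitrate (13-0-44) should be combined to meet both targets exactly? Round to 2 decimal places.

111.81 lb product A, 66.65 lb potassium nitrate

Per-acre balance (a = product A, b = potassium nitrate):
N: 0.23·a + 0.13·b = 34.38
K₂O: 0.23·a + 0.44·b = 55.04
Eliminate a: (row1) − 0.23/0.23·(row2) → -0.31·b = -20.66, so b = 66.6452.
Back-substitute: a = (34.38 − 0.13·66.6452) / 0.23 = 111.809.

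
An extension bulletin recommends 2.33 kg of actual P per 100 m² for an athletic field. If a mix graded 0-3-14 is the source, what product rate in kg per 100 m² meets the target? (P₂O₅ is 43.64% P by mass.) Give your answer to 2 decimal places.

177.97 kg of product per hundred sq m

As P₂O₅: 2.33 / 0.4364 = 5.33914 kg per 100 m².
Product per 100 m² = 5.33914 / 3% = 177.971 kg.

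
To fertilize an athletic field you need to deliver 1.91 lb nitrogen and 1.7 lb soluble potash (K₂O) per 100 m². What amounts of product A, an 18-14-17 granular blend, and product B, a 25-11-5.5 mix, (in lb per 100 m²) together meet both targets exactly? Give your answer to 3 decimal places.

9.814 lb product A, 0.574 lb product B

With a, b = lb per 100 m² of product A and product B:
N: 0.18·a + 0.25·b = 1.91
K₂O: 0.17·a + 0.055·b = 1.7
Eliminate b: (row1) − 0.25/0.055·(row2) → -0.592727·a = -5.81727, so a = 9.81442.
Then b = (1.7 − 0.17·9.81442) / 0.055 = 0.57362.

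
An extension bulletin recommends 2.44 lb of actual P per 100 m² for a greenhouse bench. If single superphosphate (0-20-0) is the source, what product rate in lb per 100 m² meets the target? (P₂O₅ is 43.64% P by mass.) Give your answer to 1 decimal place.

28.0 lb of product per hundred sq m

As P₂O₅: 2.44 / 0.4364 = 5.5912 lb per 100 m².
Product per 100 m² = 5.5912 / 20% = 27.956 lb.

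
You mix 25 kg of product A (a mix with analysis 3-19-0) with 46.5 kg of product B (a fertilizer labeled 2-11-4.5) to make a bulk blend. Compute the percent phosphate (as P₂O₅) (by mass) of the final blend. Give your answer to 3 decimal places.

13.797% P₂O₅

Total mass = 25 + 46.5 = 71.5 kg.
P₂O₅ mass = 19%×25 + 11%×46.5 = 9.865 kg.
% P₂O₅ = 9.865 / 71.5 = 13.7972%.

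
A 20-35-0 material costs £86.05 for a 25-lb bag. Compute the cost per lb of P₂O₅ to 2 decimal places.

£9.83 per lb P₂O₅

P₂O₅ in bag = 25 × 35% = 8.75 lb.
Cost per lb P₂O₅ = £86.05 / 8.75 = £9.8343.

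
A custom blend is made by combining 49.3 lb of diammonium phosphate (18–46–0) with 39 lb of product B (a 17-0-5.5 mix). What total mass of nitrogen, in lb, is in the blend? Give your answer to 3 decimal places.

15.504 lb N

N mass = 18%×49.3 + 17%×39 = 15.504 lb.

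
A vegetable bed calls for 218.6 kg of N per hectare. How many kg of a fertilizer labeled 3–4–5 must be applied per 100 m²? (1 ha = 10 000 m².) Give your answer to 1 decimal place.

72.9 kg of product per hundred sq m

Product per hectare = 218.6 / 3% = 7286.67 kg.
Convert to per 100 m²: 7286.67 × 0.01 = 72.8667 kg.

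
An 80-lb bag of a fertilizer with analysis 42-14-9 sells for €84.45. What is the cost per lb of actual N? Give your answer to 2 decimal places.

N in bag = 80 × 42% = 33.6 lb.
Cost per lb N = €84.45 / 33.6 = €2.5134.

€2.51 per lb N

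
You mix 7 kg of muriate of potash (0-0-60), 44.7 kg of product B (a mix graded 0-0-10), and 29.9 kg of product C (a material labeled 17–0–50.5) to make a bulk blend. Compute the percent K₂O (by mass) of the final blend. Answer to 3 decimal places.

29.129% K₂O

Total mass = 7 + 44.7 + 29.9 = 81.6 kg.
K₂O mass = 60%×7 + 10%×44.7 + 50.5%×29.9 = 23.7695 kg.
% K₂O = 23.7695 / 81.6 = 29.1293%.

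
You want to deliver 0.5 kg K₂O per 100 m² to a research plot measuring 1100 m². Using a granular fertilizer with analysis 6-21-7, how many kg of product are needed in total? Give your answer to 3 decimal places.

Product per 100 m² = 0.5 / 7% = 7.14286 kg.
Total product = 7.14286 × 1100 / 100 = 78.5714 kg.

78.571 kg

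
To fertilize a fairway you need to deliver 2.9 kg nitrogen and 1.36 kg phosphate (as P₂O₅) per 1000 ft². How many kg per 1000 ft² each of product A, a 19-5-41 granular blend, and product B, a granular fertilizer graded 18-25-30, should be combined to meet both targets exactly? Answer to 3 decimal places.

12.473 kg product A, 2.945 kg product B

With a, b = kg per 1000 ft² of product A and product B:
N: 0.19·a + 0.18·b = 2.9
P₂O₅: 0.05·a + 0.25·b = 1.36
Eliminate b: (row1) − 0.18/0.25·(row2) → 0.154·a = 1.9208, so a = 12.4727.
Then b = (1.36 − 0.05·12.4727) / 0.25 = 2.94545.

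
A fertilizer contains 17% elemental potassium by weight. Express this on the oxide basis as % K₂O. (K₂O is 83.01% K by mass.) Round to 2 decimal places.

%K₂O = 17 / 0.8301 = 20.4795%.

20.48% K₂O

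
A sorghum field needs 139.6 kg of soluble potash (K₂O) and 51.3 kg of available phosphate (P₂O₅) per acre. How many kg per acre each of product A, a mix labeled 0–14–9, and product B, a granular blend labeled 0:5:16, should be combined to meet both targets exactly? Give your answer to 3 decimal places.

68.603 kg product A, 833.911 kg product B

With a, b = kg per acre of product A and product B:
K₂O: 0.09·a + 0.16·b = 139.6
P₂O₅: 0.14·a + 0.05·b = 51.3
From row1: a = (139.6 − 0.16·b) / 0.09.
Into row2: 0.14·(139.6 − 0.16·b)/0.09 + 0.05·b = 51.3 → b = 833.9106, a = 68.6034.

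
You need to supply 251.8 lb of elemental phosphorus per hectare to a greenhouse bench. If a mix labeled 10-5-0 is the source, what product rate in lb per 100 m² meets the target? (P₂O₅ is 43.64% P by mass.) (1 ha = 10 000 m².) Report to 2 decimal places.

115.40 lb of product per hundred sq m

As P₂O₅: 251.8 / 0.4364 = 576.994 lb per hectare.
Product per hectare = 576.994 / 5% = 11539.9 lb.
Convert to per 100 m²: 11539.9 × 0.01 = 115.399 lb.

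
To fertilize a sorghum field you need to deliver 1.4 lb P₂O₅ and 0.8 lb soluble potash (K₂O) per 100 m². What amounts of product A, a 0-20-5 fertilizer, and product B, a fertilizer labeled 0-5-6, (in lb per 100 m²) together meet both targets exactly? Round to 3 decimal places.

With a, b = lb per 100 m² of product A and product B:
P₂O₅: 0.2·a + 0.05·b = 1.4
K₂O: 0.05·a + 0.06·b = 0.8
Solving simultaneously: a = 4.63158, b = 9.47368.

4.632 lb product A, 9.474 lb product B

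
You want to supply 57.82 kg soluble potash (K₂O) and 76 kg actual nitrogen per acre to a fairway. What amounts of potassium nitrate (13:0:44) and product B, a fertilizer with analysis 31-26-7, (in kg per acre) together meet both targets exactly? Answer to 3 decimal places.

With a, b = kg per acre of potassium nitrate and product B:
K₂O: 0.44·a + 0.07·b = 57.82
N: 0.13·a + 0.31·b = 76
From row1: a = (57.82 − 0.07·b) / 0.44.
Into row2: 0.13·(57.82 − 0.07·b)/0.44 + 0.31·b = 76 → b = 203.6402, a = 99.0118.

99.012 kg potassium nitrate, 203.640 kg product B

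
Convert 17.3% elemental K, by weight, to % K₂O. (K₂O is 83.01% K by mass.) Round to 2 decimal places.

%K₂O = 17.3 / 0.8301 = 20.8409%.

20.84% K₂O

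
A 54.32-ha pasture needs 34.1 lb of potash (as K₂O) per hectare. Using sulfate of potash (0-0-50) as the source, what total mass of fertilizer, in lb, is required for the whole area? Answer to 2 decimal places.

Product per hectare = 34.1 / 50% = 68.2 lb.
Total product = 68.2 × 54.32 = 3704.624 lb.

3704.62 lb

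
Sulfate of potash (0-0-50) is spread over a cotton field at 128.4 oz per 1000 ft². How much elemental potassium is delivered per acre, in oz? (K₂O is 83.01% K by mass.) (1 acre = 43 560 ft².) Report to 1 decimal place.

2321.4 oz K per acre

K₂O per 1000 ft² = 128.4 × 50% = 64.2 oz.
Elemental K = 64.2 × 0.8301 = 53.2924 oz per 1000 ft².
Convert to per acre: 53.2924 × 43.56 = 2321.42 oz.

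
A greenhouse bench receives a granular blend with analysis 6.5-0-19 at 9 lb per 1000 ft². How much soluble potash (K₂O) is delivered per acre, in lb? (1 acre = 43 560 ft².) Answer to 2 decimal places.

K₂O per 1000 ft² = 9 × 19% = 1.71 lb.
Convert to per acre: 1.71 × 43.56 = 74.4876 lb.

74.49 lb K₂O per acre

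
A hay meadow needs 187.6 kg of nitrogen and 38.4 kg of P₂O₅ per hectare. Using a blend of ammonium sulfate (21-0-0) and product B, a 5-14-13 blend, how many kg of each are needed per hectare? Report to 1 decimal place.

Per-hectare balance (a = ammonium sulfate, b = product B):
N: 0.21·a + 0.05·b = 187.6
P₂O₅: 0·a + 0.14·b = 38.4
Solving simultaneously: a = 828.027, b = 274.286.

828.0 kg ammonium sulfate, 274.3 kg product B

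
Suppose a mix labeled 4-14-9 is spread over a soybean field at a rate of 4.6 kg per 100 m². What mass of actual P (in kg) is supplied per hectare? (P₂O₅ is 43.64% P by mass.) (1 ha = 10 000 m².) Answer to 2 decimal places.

P₂O₅ per 100 m² = 4.6 × 14% = 0.644 kg.
Elemental P = 0.644 × 0.4364 = 0.281042 kg per 100 m².
Convert to per hectare: 0.281042 × 100 = 28.1042 kg.

28.10 kg P per hectare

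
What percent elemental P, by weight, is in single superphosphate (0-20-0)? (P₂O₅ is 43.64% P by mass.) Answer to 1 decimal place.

8.7% P

%P = 20 × 0.4364 = 8.728%.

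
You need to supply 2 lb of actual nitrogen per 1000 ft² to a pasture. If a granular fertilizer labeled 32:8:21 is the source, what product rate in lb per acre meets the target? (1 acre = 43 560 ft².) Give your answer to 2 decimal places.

272.25 lb of product per acre

Product per 1000 ft² = 2 / 32% = 6.25 lb.
Convert to per acre: 6.25 × 43.56 = 272.25 lb.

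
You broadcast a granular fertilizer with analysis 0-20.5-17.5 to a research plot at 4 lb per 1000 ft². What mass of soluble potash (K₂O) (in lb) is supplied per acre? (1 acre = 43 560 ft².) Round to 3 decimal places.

K₂O per 1000 ft² = 4 × 17.5% = 0.7 lb.
Convert to per acre: 0.7 × 43.56 = 30.492 lb.

30.492 lb K₂O per acre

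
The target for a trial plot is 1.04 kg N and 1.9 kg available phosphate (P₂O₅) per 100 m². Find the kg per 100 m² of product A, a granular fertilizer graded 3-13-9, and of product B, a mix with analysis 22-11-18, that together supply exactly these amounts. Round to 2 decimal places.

With a, b = kg per 100 m² of product A and product B:
N: 0.03·a + 0.22·b = 1.04
P₂O₅: 0.13·a + 0.11·b = 1.9
Eliminate b: (row1) − 0.22/0.11·(row2) → -0.23·a = -2.76, so a = 12.
Then b = (1.9 − 0.13·12) / 0.11 = 3.09091.

12.00 kg product A, 3.09 kg product B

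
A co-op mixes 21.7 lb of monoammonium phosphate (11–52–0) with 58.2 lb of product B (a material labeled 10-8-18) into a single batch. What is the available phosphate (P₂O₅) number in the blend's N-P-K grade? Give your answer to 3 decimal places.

19.950% P₂O₅

Total mass = 21.7 + 58.2 = 79.9 lb.
P₂O₅ mass = 52%×21.7 + 8%×58.2 = 15.94 lb.
% P₂O₅ = 15.94 / 79.9 = 19.9499%.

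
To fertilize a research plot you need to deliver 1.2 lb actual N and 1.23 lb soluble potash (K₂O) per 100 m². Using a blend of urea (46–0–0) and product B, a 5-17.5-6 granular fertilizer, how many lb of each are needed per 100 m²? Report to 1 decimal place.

Let a = lb of urea, b = lb of product B (per 100 m²).
N: 0.46·a + 0.05·b = 1.2
K₂O: 0·a + 0.06·b = 1.23
Solving simultaneously: a = 0.380435, b = 20.5.

0.4 lb urea, 20.5 lb product B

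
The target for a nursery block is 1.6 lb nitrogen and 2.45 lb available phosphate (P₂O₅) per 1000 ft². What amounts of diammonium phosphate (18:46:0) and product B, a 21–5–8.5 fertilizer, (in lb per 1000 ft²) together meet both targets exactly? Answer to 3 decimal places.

4.960 lb diammonium phosphate, 3.368 lb product B

Let a = lb of diammonium phosphate, b = lb of product B (per 1000 ft²).
N: 0.18·a + 0.21·b = 1.6
P₂O₅: 0.46·a + 0.05·b = 2.45
Solving simultaneously: a = 4.96005, b = 3.36758.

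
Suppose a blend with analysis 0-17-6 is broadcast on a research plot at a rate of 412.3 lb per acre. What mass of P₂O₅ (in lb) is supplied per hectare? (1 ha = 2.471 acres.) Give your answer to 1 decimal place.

173.2 lb P₂O₅ per hectare

P₂O₅ per acre = 412.3 × 17% = 70.091 lb.
Convert to per hectare: 70.091 × 2.471 = 173.195 lb.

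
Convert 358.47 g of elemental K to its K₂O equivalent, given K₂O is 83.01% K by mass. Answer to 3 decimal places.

K₂O = 358.47 / 0.8301 = 431.8395 g.

431.840 g K₂O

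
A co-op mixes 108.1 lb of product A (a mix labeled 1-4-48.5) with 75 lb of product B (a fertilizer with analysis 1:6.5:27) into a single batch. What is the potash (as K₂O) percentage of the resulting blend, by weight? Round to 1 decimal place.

39.7% K₂O

Total mass = 108.1 + 75 = 183.1 lb.
K₂O mass = 48.5%×108.1 + 27%×75 = 72.6785 lb.
% K₂O = 72.6785 / 183.1 = 39.6933%.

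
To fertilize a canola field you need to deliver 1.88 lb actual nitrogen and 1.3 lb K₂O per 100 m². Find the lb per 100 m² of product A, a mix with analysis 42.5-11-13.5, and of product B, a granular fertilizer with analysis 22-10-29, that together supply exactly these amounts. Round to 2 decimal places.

Per-100 m² balance (a = product A, b = product B):
N: 0.425·a + 0.22·b = 1.88
K₂O: 0.135·a + 0.29·b = 1.3
Solving simultaneously: a = 2.77071, b = 3.19294.

2.77 lb product A, 3.19 lb product B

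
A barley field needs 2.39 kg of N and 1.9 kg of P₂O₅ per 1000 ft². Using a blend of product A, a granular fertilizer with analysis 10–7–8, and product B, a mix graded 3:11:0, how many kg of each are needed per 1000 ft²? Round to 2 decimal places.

Per-1000 ft² balance (a = product A, b = product B):
N: 0.1·a + 0.03·b = 2.39
P₂O₅: 0.07·a + 0.11·b = 1.9
Solving simultaneously: a = 23.1348, b = 2.55056.

23.13 kg product A, 2.55 kg product B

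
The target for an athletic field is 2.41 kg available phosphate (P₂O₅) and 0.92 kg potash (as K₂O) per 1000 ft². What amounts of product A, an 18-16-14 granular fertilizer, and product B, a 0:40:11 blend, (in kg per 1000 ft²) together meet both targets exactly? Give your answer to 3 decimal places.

2.680 kg product A, 4.953 kg product B

Per-1000 ft² balance (a = product A, b = product B):
P₂O₅: 0.16·a + 0.4·b = 2.41
K₂O: 0.14·a + 0.11·b = 0.92
Eliminate a: (row1) − 0.16/0.14·(row2) → 0.274286·b = 1.35857, so b = 4.95313.
Back-substitute: a = (2.41 − 0.4·4.95313) / 0.16 = 2.67969.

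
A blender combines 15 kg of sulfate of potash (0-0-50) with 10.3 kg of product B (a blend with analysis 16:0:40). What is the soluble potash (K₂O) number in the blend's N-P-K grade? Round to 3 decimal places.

45.929% K₂O

Total mass = 15 + 10.3 = 25.3 kg.
K₂O mass = 50%×15 + 40%×10.3 = 11.62 kg.
% K₂O = 11.62 / 25.3 = 45.9289%.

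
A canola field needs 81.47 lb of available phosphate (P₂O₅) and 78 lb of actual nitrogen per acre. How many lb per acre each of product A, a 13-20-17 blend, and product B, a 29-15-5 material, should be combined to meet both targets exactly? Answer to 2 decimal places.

309.77 lb product A, 130.10 lb product B

Per-acre balance (a = product A, b = product B):
P₂O₅: 0.2·a + 0.15·b = 81.47
N: 0.13·a + 0.29·b = 78
Eliminate a: (row1) − 0.2/0.13·(row2) → -0.296154·b = -38.53, so b = 130.101.
Back-substitute: a = (81.47 − 0.15·130.101) / 0.2 = 309.774.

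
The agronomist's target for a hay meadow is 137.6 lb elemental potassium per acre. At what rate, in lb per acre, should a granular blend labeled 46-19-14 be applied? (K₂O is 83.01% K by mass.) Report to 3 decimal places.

As K₂O: 137.6 / 0.8301 = 165.763 lb per acre.
Product per acre = 165.763 / 14% = 1184.0226 lb.

1184.023 lb of product per acre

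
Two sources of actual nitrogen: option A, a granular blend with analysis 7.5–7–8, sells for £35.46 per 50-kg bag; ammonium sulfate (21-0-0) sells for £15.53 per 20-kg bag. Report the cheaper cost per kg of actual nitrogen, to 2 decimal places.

option A: N per bag = 50 × 7.5% = 3.75 kg; cost = 35.46 / 3.75 = £9.4560/kg N.
ammonium sulfate: N per bag = 20 × 21% = 4.2 kg; cost = 15.53 / 4.2 = £3.6976/kg N.
ammonium sulfate is cheaper.

£3.70 per kg N (ammonium sulfate)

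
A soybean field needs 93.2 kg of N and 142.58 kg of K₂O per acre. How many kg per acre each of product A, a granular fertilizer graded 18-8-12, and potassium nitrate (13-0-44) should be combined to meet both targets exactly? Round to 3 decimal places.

Let a = kg of product A, b = kg of potassium nitrate (per acre).
N: 0.18·a + 0.13·b = 93.2
K₂O: 0.12·a + 0.44·b = 142.58
Solving simultaneously: a = 353.3428, b = 227.6792.

353.343 kg product A, 227.679 kg potassium nitrate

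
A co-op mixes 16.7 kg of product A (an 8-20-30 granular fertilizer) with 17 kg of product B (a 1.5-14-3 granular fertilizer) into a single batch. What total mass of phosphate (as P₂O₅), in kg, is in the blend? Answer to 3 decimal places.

5.720 kg P₂O₅

P₂O₅ mass = 20%×16.7 + 14%×17 = 5.72 kg.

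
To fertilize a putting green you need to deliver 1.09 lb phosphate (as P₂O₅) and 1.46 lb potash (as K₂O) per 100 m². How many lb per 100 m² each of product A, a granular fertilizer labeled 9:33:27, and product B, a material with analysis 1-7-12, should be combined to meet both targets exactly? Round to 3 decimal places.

Let a = lb of product A, b = lb of product B (per 100 m²).
P₂O₅: 0.33·a + 0.07·b = 1.09
K₂O: 0.27·a + 0.12·b = 1.46
Eliminate b: (row1) − 0.07/0.12·(row2) → 0.1725·a = 0.238333, so a = 1.38164.
Then b = (1.46 − 0.27·1.38164) / 0.12 = 9.05797.

1.382 lb product A, 9.058 lb product B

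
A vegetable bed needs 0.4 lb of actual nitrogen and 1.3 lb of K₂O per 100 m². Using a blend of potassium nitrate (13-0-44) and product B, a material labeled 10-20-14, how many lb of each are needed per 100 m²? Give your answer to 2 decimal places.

2.87 lb potassium nitrate, 0.27 lb product B

Let a = lb of potassium nitrate, b = lb of product B (per 100 m²).
N: 0.13·a + 0.1·b = 0.4
K₂O: 0.44·a + 0.14·b = 1.3
From row1: a = (0.4 − 0.1·b) / 0.13.
Into row2: 0.44·(0.4 − 0.1·b)/0.13 + 0.14·b = 1.3 → b = 0.271318, a = 2.86822.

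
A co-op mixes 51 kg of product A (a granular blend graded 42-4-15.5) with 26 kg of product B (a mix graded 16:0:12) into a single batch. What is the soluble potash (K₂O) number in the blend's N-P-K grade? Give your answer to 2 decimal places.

14.32% K₂O

Total mass = 51 + 26 = 77 kg.
K₂O mass = 15.5%×51 + 12%×26 = 11.025 kg.
% K₂O = 11.025 / 77 = 14.3182%.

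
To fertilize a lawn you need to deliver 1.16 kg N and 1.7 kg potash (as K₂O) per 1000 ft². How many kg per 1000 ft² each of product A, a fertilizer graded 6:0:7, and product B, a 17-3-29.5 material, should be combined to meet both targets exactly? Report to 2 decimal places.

9.17 kg product A, 3.59 kg product B

Let a = kg of product A, b = kg of product B (per 1000 ft²).
N: 0.06·a + 0.17·b = 1.16
K₂O: 0.07·a + 0.295·b = 1.7
Eliminate b: (row1) − 0.17/0.295·(row2) → 0.019661·a = 0.180339, so a = 9.17241.
Then b = (1.7 − 0.07·9.17241) / 0.295 = 3.58621.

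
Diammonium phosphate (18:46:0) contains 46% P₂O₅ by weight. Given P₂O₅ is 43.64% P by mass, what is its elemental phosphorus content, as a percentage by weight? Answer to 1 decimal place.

%P = 46 × 0.4364 = 20.0744%.

20.1% P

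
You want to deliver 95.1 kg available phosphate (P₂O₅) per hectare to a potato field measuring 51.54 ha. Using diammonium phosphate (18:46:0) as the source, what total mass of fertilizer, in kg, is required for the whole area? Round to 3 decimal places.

Product per hectare = 95.1 / 46% = 206.739 kg.
Total product = 206.739 × 51.54 = 10655.3348 kg.

10655.335 kg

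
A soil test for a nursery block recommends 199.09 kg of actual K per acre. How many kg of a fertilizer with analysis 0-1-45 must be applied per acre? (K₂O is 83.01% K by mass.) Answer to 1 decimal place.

As K₂O: 199.09 / 0.8301 = 239.839 kg per acre.
Product per acre = 239.839 / 45% = 532.975 kg.

533.0 kg of product per acre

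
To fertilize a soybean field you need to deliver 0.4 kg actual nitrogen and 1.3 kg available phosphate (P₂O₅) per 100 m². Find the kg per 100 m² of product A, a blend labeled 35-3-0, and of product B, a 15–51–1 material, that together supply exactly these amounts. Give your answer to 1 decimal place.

With a, b = kg per 100 m² of product A and product B:
N: 0.35·a + 0.15·b = 0.4
P₂O₅: 0.03·a + 0.51·b = 1.3
Solving simultaneously: a = 0.0517241, b = 2.54598.

0.1 kg product A, 2.5 kg product B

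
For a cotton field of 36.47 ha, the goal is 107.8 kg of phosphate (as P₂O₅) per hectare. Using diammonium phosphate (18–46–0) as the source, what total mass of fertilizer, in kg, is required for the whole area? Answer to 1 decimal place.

8546.7 kg

Product per hectare = 107.8 / 46% = 234.348 kg.
Total product = 234.348 × 36.47 = 8546.67 kg.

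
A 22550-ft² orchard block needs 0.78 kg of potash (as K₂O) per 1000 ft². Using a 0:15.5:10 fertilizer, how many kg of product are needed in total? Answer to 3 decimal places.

Product per 1000 ft² = 0.78 / 10% = 7.8 kg.
Total product = 7.8 × 22550 / 1000 = 175.89 kg.

175.890 kg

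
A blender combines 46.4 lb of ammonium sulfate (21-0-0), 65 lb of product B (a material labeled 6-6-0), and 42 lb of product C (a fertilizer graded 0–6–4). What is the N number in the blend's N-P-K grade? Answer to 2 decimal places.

8.89% N

Total mass = 46.4 + 65 + 42 = 153.4 lb.
N mass = 21%×46.4 + 6%×65 + 0%×42 = 13.644 lb.
% N = 13.644 / 153.4 = 8.89439%.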